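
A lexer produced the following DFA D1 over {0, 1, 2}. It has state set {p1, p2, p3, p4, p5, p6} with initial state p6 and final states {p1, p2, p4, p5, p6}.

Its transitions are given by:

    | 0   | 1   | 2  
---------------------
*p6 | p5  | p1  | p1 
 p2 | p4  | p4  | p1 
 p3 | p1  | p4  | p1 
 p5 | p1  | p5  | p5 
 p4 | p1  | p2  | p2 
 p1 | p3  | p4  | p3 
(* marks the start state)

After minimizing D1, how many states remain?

6

All states are reachable from the start state.
P0 = {p1,p2,p4,p5,p6} | {p3}.
On input 0, block {p1,p2,p4,p5,p6} splits into {p2,p4,p5,p6} and {p1}.
Refine {p2,p4,p5,p6} on symbol 0: members go to different blocks, giving {p2,p6} and {p4,p5}.
Split {p2,p6} by δ(·,1) → {p2} and {p6}.
On input 1, block {p4,p5} splits into {p4} and {p5}.
The partition is now stable with 6 blocks: {p2} | {p3} | {p1} | {p4} | {p6} | {p5}.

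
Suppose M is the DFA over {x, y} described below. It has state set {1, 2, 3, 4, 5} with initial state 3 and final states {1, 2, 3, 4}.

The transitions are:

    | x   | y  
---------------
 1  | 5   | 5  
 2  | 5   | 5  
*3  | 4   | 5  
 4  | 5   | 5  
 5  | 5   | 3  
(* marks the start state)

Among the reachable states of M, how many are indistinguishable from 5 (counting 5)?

1

Reachable states from the start: {3,4,5}. Unreachable: {1,2} — drop them.
Start with accepting vs non-accepting: {3,4} | {5}.
Split {3,4} by δ(·,x) → {3} and {4}.
Stable partition: {3} | {5} | {4} — 3 equivalence classes.
The equivalence class containing 5 is {5}, of size 1.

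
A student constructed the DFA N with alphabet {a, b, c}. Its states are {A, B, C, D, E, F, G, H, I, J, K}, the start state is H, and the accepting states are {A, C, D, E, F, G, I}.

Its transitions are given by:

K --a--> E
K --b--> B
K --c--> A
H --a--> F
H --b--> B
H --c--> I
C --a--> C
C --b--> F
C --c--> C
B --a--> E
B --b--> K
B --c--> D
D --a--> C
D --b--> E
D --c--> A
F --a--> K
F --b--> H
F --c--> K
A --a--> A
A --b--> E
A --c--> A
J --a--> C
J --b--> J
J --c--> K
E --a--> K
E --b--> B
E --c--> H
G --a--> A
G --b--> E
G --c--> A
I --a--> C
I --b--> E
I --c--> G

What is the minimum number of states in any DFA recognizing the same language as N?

States {J} cannot be reached from the start state, so discard them.
P0 = {A,C,D,E,F,G,I} | {B,H,K}.
Refine {A,C,D,E,F,G,I} on symbol a: members go to different blocks, giving {A,C,D,G,I} and {E,F}.
The partition is now stable with 3 blocks: {A,C,D,G,I} | {B,H,K} | {E,F}.

3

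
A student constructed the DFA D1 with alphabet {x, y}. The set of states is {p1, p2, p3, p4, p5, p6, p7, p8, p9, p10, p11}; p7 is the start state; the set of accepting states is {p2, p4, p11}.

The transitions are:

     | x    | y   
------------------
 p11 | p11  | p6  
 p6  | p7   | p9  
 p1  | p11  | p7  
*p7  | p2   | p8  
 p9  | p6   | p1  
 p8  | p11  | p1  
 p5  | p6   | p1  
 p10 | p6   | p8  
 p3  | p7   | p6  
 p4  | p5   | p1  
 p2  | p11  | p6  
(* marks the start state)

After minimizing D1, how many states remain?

4

First remove the unreachable states {p3,p4,p5,p10}; 7 states remain.
Start with accepting vs non-accepting: {p2,p11} | {p1,p6,p7,p8,p9}.
Refine {p1,p6,p7,p8,p9} on symbol x: members go to different blocks, giving {p1,p7,p8} and {p6,p9}.
Refine {p6,p9} on symbol x: members go to different blocks, giving {p6} and {p9}.
No further refinement is possible. Final partition (4 blocks): {p2,p11} | {p1,p7,p8} | {p6} | {p9}.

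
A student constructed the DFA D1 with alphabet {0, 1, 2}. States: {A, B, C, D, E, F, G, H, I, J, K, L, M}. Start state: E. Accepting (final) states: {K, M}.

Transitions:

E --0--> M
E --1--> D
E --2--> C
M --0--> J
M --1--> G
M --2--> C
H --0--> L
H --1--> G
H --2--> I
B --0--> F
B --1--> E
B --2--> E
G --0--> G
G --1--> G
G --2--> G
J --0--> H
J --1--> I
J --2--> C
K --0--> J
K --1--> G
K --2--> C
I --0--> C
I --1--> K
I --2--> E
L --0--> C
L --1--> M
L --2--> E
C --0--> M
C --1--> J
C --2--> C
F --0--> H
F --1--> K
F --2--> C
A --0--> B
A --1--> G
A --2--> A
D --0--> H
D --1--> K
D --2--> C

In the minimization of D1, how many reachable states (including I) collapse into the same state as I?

2

States {A,B,F} cannot be reached from the start state, so discard them.
Initial partition by acceptance: {K,M} | {C,D,E,G,H,I,J,L}.
Split {C,D,E,G,H,I,J,L} by δ(·,0) → {D,G,H,I,J,L} and {C,E}.
On input 0, block {D,G,H,I,J,L} splits into {D,G,H,J} and {I,L}.
Refine {D,G,H,J} on symbol 0: members go to different blocks, giving {D,G,J} and {H}.
Split {D,G,J} by δ(·,0) → {D,J} and {G}.
On input 1, block {D,J} splits into {D} and {J}.
On input 1, block {C,E} splits into {C} and {E}.
Stable partition: {K,M} | {D} | {C} | {I,L} | {H} | {G} | {J} | {E} — 8 equivalence classes.
The equivalence class containing I is {I,L}, of size 2.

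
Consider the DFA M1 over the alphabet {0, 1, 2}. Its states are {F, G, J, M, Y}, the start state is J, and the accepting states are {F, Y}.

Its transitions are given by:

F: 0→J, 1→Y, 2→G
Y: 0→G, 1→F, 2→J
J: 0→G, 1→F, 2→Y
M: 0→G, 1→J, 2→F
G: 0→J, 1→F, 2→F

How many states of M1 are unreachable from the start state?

1

Starting at J and following transitions, the reachable set is {F, G, J, Y}. That leaves M unreachable — 1 in total.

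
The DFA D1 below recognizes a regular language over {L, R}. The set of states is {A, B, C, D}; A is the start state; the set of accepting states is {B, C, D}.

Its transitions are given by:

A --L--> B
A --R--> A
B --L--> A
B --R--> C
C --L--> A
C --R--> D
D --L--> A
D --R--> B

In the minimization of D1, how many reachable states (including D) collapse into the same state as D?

3

All states are reachable from the start state.
P0 = {B,C,D} | {A}.
Stable partition: {B,C,D} | {A} — 2 equivalence classes.
The equivalence class containing D is {B,C,D}, of size 3.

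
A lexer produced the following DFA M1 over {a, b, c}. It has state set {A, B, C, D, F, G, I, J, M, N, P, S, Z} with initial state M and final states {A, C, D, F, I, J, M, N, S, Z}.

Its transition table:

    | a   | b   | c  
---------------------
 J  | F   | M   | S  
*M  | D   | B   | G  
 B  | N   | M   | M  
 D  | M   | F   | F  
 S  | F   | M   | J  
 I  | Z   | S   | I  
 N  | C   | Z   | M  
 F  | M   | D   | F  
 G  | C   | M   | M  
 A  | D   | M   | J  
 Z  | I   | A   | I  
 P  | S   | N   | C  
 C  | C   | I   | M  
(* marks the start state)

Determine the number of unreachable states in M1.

1

No path from M leads to P; the other 12 states are all reachable.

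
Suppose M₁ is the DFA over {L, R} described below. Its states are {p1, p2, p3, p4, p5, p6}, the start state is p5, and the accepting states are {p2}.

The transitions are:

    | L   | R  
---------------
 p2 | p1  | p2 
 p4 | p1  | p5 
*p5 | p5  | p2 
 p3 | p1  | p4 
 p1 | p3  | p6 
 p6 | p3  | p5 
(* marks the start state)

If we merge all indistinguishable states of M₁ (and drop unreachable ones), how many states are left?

All states are reachable from the start state.
Initial partition by acceptance: {p2} | {p1,p3,p4,p5,p6}.
On input R, block {p1,p3,p4,p5,p6} splits into {p1,p3,p4,p6} and {p5}.
Refine {p1,p3,p4,p6} on symbol R: members go to different blocks, giving {p1,p3} and {p4,p6}.
Stable partition: {p2} | {p1,p3} | {p5} | {p4,p6} — 4 equivalence classes.

4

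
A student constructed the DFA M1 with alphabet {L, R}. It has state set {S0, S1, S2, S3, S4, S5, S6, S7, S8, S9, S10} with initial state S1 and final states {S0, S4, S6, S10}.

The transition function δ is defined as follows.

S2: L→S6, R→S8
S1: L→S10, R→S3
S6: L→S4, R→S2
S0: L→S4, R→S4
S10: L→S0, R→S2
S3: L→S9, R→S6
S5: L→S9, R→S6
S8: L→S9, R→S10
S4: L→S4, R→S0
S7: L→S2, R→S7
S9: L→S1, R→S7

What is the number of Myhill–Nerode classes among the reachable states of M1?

5

Reachable states from the start: {S0,S1,S2,S3,S4,S6,S7,S8,S9,S10}. Unreachable: {S5} — drop them.
Initial partition by acceptance: {S0,S4,S6,S10} | {S1,S2,S3,S7,S8,S9}.
Split {S0,S4,S6,S10} by δ(·,R) → {S0,S4} and {S6,S10}.
Refine {S1,S2,S3,S7,S8,S9} on symbol L: members go to different blocks, giving {S3,S7,S8,S9} and {S1,S2}.
Split {S3,S7,S8,S9} by δ(·,L) → {S3,S8} and {S7,S9}.
Stable partition: {S0,S4} | {S3,S8} | {S6,S10} | {S1,S2} | {S7,S9} — 5 equivalence classes.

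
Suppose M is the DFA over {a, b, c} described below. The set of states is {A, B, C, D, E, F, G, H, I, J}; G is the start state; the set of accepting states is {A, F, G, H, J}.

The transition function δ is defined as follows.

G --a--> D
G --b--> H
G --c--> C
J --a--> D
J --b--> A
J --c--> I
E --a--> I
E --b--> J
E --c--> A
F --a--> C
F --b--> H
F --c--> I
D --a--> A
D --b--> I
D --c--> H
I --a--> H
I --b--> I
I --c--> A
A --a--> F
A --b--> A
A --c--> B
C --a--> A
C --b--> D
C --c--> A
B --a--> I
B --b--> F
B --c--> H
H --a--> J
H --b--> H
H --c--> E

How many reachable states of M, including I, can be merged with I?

3

Every state is reachable, so we keep all 10.
P0 = {A,F,G,H,J} | {B,C,D,E,I}.
Split {A,F,G,H,J} by δ(·,a) → {F,G,J} and {A,H}.
Refine {B,C,D,E,I} on symbol a: members go to different blocks, giving {C,D,I} and {B,E}.
Stable partition: {F,G,J} | {C,D,I} | {A,H} | {B,E} — 4 equivalence classes.
State I belongs to the block {C,D,I}, which has 3 states.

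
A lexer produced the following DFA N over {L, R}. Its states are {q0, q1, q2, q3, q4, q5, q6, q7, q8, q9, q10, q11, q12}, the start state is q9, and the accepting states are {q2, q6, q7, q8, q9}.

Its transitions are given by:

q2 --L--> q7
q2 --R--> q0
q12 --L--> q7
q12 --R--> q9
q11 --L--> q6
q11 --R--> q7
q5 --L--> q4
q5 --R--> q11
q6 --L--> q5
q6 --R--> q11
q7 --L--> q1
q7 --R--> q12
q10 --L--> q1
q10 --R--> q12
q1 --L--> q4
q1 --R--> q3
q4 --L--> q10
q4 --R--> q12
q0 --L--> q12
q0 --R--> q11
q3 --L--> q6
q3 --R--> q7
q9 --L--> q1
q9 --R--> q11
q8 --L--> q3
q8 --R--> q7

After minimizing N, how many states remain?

3

Reachable states from the start: {q1,q3,q4,q5,q6,q7,q9,q10,q11,q12}. Unreachable: {q0,q2,q8} — drop them.
Start with accepting vs non-accepting: {q6,q7,q9} | {q1,q3,q4,q5,q10,q11,q12}.
Split {q1,q3,q4,q5,q10,q11,q12} by δ(·,L) → {q1,q4,q5,q10} and {q3,q11,q12}.
Stable partition: {q6,q7,q9} | {q1,q4,q5,q10} | {q3,q11,q12} — 3 equivalence classes.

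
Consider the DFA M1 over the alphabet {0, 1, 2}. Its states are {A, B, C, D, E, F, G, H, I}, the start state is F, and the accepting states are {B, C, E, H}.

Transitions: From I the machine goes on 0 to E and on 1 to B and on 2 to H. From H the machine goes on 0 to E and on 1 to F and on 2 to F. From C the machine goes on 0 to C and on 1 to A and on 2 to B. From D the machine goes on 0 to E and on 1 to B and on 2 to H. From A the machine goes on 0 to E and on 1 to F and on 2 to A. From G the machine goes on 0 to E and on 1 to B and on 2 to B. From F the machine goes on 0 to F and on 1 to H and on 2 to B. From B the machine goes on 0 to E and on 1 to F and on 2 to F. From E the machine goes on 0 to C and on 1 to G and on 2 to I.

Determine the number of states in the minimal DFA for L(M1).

6

First remove the unreachable states {D}; 8 states remain.
P0 = {B,C,E,H} | {A,F,G,I}.
Refine {B,C,E,H} on symbol 2: members go to different blocks, giving {B,E,H} and {C}.
Refine {B,E,H} on symbol 0: members go to different blocks, giving {B,H} and {E}.
Split {A,F,G,I} by δ(·,0) → {A,G,I} and {F}.
Split {A,G,I} by δ(·,1) → {G,I} and {A}.
No further refinement is possible. Final partition (6 blocks): {B,H} | {G,I} | {C} | {E} | {F} | {A}.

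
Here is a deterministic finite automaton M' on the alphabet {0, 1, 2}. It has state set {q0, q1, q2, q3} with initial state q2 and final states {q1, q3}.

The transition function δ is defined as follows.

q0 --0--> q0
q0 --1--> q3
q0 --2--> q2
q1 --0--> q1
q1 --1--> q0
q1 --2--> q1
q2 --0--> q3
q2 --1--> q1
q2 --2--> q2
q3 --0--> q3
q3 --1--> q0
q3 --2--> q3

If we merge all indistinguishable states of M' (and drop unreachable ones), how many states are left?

All states are reachable from the start state.
Start with accepting vs non-accepting: {q1,q3} | {q0,q2}.
Split {q0,q2} by δ(·,0) → {q0} and {q2}.
The partition is now stable with 3 blocks: {q1,q3} | {q0} | {q2}.

3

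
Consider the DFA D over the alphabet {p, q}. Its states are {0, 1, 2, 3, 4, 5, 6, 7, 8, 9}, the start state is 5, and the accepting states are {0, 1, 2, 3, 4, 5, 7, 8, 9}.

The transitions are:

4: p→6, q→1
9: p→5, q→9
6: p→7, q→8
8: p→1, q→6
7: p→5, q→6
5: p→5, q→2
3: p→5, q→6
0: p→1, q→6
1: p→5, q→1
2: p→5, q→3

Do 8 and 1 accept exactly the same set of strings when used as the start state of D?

No

First remove the unreachable states {0,4,9}; 7 states remain.
P0 = {1,2,3,5,7,8} | {6}.
Split {1,2,3,5,7,8} by δ(·,q) → {1,2,5} and {3,7,8}.
Refine {1,2,5} on symbol q: members go to different blocks, giving {1,5} and {2}.
Refine {1,5} on symbol q: members go to different blocks, giving {1} and {5}.
Split {3,7,8} by δ(·,p) → {3,7} and {8}.
No further refinement is possible. Final partition (6 blocks): {1} | {6} | {3,7} | {2} | {5} | {8}.
8 and 1 end up in different blocks, so they are distinguishable. For instance, the string 'q' is accepted from only 1.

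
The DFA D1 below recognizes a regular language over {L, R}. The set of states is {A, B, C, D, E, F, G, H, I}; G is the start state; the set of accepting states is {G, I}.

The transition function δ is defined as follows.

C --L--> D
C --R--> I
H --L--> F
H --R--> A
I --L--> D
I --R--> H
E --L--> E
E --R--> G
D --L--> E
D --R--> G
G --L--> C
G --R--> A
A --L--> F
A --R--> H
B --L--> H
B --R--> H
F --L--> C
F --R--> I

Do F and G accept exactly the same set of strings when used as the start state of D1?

States {B} cannot be reached from the start state, so discard them.
Start with accepting vs non-accepting: {G,I} | {A,C,D,E,F,H}.
Refine {A,C,D,E,F,H} on symbol R: members go to different blocks, giving {C,D,E,F} and {A,H}.
The partition is now stable with 3 blocks: {G,I} | {C,D,E,F} | {A,H}.
F and G end up in different blocks, so they are distinguishable. For instance, the string 'ε' is accepted from only G.

No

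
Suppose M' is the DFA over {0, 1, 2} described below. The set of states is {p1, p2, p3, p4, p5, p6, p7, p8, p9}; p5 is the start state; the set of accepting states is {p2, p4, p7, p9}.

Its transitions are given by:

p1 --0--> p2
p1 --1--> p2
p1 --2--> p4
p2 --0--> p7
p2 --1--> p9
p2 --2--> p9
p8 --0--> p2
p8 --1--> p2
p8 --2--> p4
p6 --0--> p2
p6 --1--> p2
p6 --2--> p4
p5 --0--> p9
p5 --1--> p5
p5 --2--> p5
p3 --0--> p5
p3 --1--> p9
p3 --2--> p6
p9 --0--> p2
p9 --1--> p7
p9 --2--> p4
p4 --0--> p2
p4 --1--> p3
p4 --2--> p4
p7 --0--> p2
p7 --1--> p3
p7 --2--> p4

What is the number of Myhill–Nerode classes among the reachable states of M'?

Reachable states from the start: {p2,p3,p4,p5,p6,p7,p9}. Unreachable: {p1,p8} — drop them.
Start with accepting vs non-accepting: {p2,p4,p7,p9} | {p3,p5,p6}.
Split {p2,p4,p7,p9} by δ(·,1) → {p2,p9} and {p4,p7}.
Split {p2,p9} by δ(·,0) → {p2} and {p9}.
Refine {p3,p5,p6} on symbol 0: members go to different blocks, giving {p3} and {p5} and {p6}.
The partition is now stable with 6 blocks: {p2} | {p3} | {p4,p7} | {p9} | {p5} | {p6}.

6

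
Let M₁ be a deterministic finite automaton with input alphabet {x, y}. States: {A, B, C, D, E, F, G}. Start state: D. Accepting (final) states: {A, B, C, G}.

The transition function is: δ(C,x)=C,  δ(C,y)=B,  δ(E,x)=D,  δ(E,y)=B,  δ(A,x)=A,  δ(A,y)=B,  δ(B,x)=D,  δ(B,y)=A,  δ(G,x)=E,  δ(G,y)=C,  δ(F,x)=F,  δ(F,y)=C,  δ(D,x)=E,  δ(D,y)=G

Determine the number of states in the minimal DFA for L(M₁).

States {F} cannot be reached from the start state, so discard them.
P0 = {A,B,C,G} | {D,E}.
Split {A,B,C,G} by δ(·,x) → {A,C} and {B,G}.
Stable partition: {A,C} | {D,E} | {B,G} — 3 equivalence classes.

3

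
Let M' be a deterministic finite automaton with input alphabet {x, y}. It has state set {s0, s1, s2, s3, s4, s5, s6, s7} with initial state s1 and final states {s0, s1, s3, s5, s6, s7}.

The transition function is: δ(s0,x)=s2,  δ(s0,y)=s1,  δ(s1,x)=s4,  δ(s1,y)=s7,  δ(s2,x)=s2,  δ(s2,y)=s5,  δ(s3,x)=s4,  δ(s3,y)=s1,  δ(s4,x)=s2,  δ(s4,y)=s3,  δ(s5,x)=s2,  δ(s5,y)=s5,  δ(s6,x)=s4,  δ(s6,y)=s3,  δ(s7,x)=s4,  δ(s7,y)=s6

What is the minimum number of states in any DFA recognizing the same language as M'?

2

States {s0} cannot be reached from the start state, so discard them.
Start with accepting vs non-accepting: {s1,s3,s5,s6,s7} | {s2,s4}.
Stable partition: {s1,s3,s5,s6,s7} | {s2,s4} — 2 equivalence classes.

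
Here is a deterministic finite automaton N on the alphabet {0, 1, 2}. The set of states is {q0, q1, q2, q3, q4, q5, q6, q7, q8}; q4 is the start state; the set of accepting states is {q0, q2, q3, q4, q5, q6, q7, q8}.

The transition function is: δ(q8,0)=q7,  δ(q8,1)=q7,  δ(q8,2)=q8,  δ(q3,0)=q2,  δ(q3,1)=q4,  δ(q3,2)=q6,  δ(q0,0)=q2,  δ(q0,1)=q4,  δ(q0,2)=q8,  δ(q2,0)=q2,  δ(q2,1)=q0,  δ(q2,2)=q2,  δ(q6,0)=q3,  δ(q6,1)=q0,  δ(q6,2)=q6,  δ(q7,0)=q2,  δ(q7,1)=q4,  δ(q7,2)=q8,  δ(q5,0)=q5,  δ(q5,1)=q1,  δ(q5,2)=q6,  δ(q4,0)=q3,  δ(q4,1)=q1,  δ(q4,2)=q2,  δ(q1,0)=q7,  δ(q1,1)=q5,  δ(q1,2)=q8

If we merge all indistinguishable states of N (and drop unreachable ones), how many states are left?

All states are reachable from the start state.
P0 = {q0,q2,q3,q4,q5,q6,q7,q8} | {q1}.
Split {q0,q2,q3,q4,q5,q6,q7,q8} by δ(·,1) → {q0,q2,q3,q6,q7,q8} and {q4,q5}.
Refine {q0,q2,q3,q6,q7,q8} on symbol 1: members go to different blocks, giving {q0,q3,q7} and {q2,q6,q8}.
Split {q4,q5} by δ(·,0) → {q4} and {q5}.
Refine {q2,q6,q8} on symbol 0: members go to different blocks, giving {q6,q8} and {q2}.
No further refinement is possible. Final partition (6 blocks): {q0,q3,q7} | {q1} | {q4} | {q6,q8} | {q5} | {q2}.

6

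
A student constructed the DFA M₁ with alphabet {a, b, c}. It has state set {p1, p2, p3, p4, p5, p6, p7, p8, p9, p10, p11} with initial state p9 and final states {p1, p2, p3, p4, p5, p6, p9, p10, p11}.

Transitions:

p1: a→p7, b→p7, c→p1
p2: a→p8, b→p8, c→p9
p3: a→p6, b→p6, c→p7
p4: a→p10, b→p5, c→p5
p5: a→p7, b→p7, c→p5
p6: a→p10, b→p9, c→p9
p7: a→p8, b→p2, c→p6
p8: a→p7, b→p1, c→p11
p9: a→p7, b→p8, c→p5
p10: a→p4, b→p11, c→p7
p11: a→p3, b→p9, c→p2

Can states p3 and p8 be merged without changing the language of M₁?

No

Start with accepting vs non-accepting: {p1,p2,p3,p4,p5,p6,p9,p10,p11} | {p7,p8}.
Split {p1,p2,p3,p4,p5,p6,p9,p10,p11} by δ(·,a) → {p3,p4,p6,p10,p11} and {p1,p2,p5,p9}.
Refine {p3,p4,p6,p10,p11} on symbol b: members go to different blocks, giving {p4,p6,p11} and {p3,p10}.
The partition is now stable with 4 blocks: {p4,p6,p11} | {p7,p8} | {p1,p2,p5,p9} | {p3,p10}.
p3 and p8 end up in different blocks, so they are distinguishable. For instance, the string 'ε' is accepted from only p3.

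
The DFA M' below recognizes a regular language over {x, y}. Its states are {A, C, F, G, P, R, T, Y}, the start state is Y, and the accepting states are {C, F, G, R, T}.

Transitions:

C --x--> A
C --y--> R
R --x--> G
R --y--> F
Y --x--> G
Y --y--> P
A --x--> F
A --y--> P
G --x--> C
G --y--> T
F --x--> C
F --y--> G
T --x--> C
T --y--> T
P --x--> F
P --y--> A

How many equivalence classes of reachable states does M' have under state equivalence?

4

Every state is reachable, so we keep all 8.
P0 = {C,F,G,R,T} | {A,P,Y}.
Split {C,F,G,R,T} by δ(·,x) → {F,G,R,T} and {C}.
Split {F,G,R,T} by δ(·,x) → {F,G,T} and {R}.
The partition is now stable with 4 blocks: {F,G,T} | {A,P,Y} | {C} | {R}.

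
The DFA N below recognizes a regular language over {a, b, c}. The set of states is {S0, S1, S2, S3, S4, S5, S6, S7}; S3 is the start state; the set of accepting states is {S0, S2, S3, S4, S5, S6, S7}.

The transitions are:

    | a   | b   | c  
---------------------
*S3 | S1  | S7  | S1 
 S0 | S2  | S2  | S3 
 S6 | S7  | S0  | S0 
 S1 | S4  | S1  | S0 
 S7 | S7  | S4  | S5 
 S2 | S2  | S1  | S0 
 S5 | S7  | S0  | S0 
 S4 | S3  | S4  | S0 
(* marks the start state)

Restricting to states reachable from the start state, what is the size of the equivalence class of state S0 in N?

First remove the unreachable states {S6}; 7 states remain.
P0 = {S0,S2,S3,S4,S5,S7} | {S1}.
Refine {S0,S2,S3,S4,S5,S7} on symbol a: members go to different blocks, giving {S0,S2,S4,S5,S7} and {S3}.
On input a, block {S0,S2,S4,S5,S7} splits into {S0,S2,S5,S7} and {S4}.
Refine {S0,S2,S5,S7} on symbol b: members go to different blocks, giving {S0,S5} and {S2} and {S7}.
On input a, block {S0,S5} splits into {S0} and {S5}.
No further refinement is possible. Final partition (7 blocks): {S0} | {S1} | {S3} | {S4} | {S2} | {S7} | {S5}.
State S0 belongs to the block {S0}, which has 1 states.

1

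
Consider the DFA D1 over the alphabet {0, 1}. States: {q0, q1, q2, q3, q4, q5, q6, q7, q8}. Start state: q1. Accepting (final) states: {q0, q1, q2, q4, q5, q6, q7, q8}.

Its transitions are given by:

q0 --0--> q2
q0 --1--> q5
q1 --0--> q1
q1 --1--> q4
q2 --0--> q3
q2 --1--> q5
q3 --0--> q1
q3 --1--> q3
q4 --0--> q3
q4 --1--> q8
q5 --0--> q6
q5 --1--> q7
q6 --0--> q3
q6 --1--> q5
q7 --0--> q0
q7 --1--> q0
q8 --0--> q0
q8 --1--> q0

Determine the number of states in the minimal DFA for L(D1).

Every state is reachable, so we keep all 9.
P0 = {q0,q1,q2,q4,q5,q6,q7,q8} | {q3}.
Refine {q0,q1,q2,q4,q5,q6,q7,q8} on symbol 0: members go to different blocks, giving {q0,q1,q5,q7,q8} and {q2,q4,q6}.
Refine {q0,q1,q5,q7,q8} on symbol 0: members go to different blocks, giving {q1,q7,q8} and {q0,q5}.
Refine {q1,q7,q8} on symbol 0: members go to different blocks, giving {q7,q8} and {q1}.
Refine {q2,q4,q6} on symbol 1: members go to different blocks, giving {q2,q6} and {q4}.
On input 1, block {q0,q5} splits into {q0} and {q5}.
The partition is now stable with 7 blocks: {q7,q8} | {q3} | {q2,q6} | {q0} | {q1} | {q4} | {q5}.

7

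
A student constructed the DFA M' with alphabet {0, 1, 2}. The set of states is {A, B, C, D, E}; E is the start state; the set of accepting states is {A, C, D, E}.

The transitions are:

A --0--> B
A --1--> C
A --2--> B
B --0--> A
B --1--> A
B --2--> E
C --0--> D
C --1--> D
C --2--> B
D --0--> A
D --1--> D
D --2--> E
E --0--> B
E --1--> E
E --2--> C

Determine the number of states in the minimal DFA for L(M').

5

Every state is reachable, so we keep all 5.
Initial partition by acceptance: {A,C,D,E} | {B}.
On input 0, block {A,C,D,E} splits into {A,E} and {C,D}.
Refine {A,E} on symbol 1: members go to different blocks, giving {A} and {E}.
Refine {C,D} on symbol 0: members go to different blocks, giving {C} and {D}.
Stable partition: {A} | {B} | {C} | {E} | {D} — 5 equivalence classes.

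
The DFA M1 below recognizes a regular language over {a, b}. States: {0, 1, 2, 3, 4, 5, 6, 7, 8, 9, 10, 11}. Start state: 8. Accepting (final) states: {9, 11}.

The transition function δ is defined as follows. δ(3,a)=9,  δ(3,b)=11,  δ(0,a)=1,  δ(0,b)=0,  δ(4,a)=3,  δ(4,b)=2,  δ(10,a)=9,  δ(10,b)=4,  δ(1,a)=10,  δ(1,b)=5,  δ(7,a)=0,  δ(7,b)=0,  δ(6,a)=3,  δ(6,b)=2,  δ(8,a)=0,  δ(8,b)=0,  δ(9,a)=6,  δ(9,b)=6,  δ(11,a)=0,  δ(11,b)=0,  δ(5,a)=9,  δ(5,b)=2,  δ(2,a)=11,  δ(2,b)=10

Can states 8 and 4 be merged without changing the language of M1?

No

Reachable states from the start: {0,1,2,3,4,5,6,8,9,10,11}. Unreachable: {7} — drop them.
Initial partition by acceptance: {9,11} | {0,1,2,3,4,5,6,8,10}.
On input a, block {0,1,2,3,4,5,6,8,10} splits into {0,1,4,6,8} and {2,3,5,10}.
Split {0,1,4,6,8} by δ(·,a) → {1,4,6} and {0,8}.
On input a, block {9,11} splits into {9} and {11}.
Split {2,3,5,10} by δ(·,a) → {3,5,10} and {2}.
Refine {1,4,6} on symbol b: members go to different blocks, giving {4,6} and {1}.
On input b, block {3,5,10} splits into {3} and {5} and {10}.
Refine {0,8} on symbol a: members go to different blocks, giving {0} and {8}.
No further refinement is possible. Final partition (10 blocks): {9} | {4,6} | {3} | {0} | {11} | {2} | {1} | {5} | {10} | {8}.
8 and 4 end up in different blocks, so they are distinguishable. For instance, the string 'aa' is accepted from only 4.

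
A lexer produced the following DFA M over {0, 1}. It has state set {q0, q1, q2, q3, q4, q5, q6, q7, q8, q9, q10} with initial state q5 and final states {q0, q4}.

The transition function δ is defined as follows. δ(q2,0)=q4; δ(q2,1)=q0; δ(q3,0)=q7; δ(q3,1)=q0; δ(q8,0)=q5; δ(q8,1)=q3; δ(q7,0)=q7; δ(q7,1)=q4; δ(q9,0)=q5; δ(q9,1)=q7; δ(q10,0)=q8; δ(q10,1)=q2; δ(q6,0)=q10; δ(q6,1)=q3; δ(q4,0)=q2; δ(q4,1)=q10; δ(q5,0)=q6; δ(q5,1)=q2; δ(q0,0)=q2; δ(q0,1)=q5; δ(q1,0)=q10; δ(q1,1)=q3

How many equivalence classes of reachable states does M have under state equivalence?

Reachable states from the start: {q0,q2,q3,q4,q5,q6,q7,q8,q10}. Unreachable: {q1,q9} — drop them.
Start with accepting vs non-accepting: {q0,q4} | {q2,q3,q5,q6,q7,q8,q10}.
Refine {q2,q3,q5,q6,q7,q8,q10} on symbol 0: members go to different blocks, giving {q3,q5,q6,q7,q8,q10} and {q2}.
Split {q3,q5,q6,q7,q8,q10} by δ(·,1) → {q3,q7} and {q5,q10} and {q6,q8}.
The partition is now stable with 5 blocks: {q0,q4} | {q3,q7} | {q2} | {q5,q10} | {q6,q8}.

5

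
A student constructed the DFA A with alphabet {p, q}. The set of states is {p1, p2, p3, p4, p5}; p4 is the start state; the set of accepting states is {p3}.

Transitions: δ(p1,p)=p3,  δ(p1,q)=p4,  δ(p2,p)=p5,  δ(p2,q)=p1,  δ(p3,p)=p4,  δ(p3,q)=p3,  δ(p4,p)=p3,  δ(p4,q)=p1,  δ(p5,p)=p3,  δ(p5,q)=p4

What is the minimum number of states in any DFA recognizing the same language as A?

2

States {p2,p5} cannot be reached from the start state, so discard them.
Initial partition by acceptance: {p3} | {p1,p4}.
The partition is now stable with 2 blocks: {p3} | {p1,p4}.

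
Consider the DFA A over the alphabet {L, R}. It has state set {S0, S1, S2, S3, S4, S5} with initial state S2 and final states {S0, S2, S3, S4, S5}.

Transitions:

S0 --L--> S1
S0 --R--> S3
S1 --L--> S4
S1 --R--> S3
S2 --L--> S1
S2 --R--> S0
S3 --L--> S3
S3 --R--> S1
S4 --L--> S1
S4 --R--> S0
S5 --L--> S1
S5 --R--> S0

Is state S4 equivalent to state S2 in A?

Yes

Reachable states from the start: {S0,S1,S2,S3,S4}. Unreachable: {S5} — drop them.
Start with accepting vs non-accepting: {S0,S2,S3,S4} | {S1}.
Refine {S0,S2,S3,S4} on symbol L: members go to different blocks, giving {S0,S2,S4} and {S3}.
Refine {S0,S2,S4} on symbol R: members go to different blocks, giving {S2,S4} and {S0}.
The partition is now stable with 4 blocks: {S2,S4} | {S1} | {S3} | {S0}.
S4 and S2 lie in the same block of the stable partition, so they are equivalent — no string distinguishes them.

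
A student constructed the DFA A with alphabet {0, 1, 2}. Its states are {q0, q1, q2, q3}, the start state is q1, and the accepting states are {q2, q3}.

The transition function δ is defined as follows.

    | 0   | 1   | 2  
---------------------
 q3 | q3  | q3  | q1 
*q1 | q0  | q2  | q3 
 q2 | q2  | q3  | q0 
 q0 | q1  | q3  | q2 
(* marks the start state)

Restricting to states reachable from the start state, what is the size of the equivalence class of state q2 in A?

All states are reachable from the start state.
P0 = {q2,q3} | {q0,q1}.
The partition is now stable with 2 blocks: {q2,q3} | {q0,q1}.
The equivalence class containing q2 is {q2,q3}, of size 2.

2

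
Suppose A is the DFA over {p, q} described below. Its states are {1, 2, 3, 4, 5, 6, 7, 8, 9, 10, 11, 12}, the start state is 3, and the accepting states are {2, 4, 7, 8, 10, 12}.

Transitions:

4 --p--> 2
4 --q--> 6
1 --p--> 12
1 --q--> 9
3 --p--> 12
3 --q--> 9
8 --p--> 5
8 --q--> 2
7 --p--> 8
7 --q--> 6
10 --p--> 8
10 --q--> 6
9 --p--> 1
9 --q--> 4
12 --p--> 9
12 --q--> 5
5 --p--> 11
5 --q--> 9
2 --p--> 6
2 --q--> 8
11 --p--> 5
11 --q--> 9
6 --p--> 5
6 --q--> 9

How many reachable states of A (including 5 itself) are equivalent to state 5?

First remove the unreachable states {7,10}; 10 states remain.
Initial partition by acceptance: {2,4,8,12} | {1,3,5,6,9,11}.
Refine {2,4,8,12} on symbol p: members go to different blocks, giving {2,8,12} and {4}.
Refine {2,8,12} on symbol q: members go to different blocks, giving {2,8} and {12}.
On input p, block {1,3,5,6,9,11} splits into {5,6,9,11} and {1,3}.
Refine {5,6,9,11} on symbol p: members go to different blocks, giving {5,6,11} and {9}.
The partition is now stable with 6 blocks: {2,8} | {5,6,11} | {4} | {12} | {1,3} | {9}.
State 5 belongs to the block {5,6,11}, which has 3 states.

3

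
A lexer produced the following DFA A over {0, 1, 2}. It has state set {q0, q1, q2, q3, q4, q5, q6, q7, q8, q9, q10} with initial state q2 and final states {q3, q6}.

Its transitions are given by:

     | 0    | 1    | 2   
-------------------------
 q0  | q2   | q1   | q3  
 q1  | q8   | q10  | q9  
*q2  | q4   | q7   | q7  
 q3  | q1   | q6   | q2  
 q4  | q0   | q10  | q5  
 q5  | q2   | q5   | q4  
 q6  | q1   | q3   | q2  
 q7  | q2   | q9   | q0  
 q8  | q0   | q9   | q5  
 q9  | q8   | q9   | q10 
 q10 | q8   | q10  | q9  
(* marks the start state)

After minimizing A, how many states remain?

7

Every state is reachable, so we keep all 11.
Start with accepting vs non-accepting: {q3,q6} | {q0,q1,q2,q4,q5,q7,q8,q9,q10}.
Split {q0,q1,q2,q4,q5,q7,q8,q9,q10} by δ(·,2) → {q1,q2,q4,q5,q7,q8,q9,q10} and {q0}.
Refine {q1,q2,q4,q5,q7,q8,q9,q10} on symbol 0: members go to different blocks, giving {q1,q2,q5,q7,q9,q10} and {q4,q8}.
Refine {q1,q2,q5,q7,q9,q10} on symbol 0: members go to different blocks, giving {q1,q2,q9,q10} and {q5,q7}.
Split {q1,q2,q9,q10} by δ(·,1) → {q1,q9,q10} and {q2}.
Refine {q5,q7} on symbol 1: members go to different blocks, giving {q5} and {q7}.
No further refinement is possible. Final partition (7 blocks): {q3,q6} | {q1,q9,q10} | {q0} | {q4,q8} | {q5} | {q2} | {q7}.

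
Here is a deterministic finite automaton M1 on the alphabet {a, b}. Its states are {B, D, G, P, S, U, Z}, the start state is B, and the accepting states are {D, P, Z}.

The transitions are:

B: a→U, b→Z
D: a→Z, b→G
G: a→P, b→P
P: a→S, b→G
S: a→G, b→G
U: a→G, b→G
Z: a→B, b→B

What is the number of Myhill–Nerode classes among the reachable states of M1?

5

States {D} cannot be reached from the start state, so discard them.
P0 = {P,Z} | {B,G,S,U}.
On input a, block {B,G,S,U} splits into {B,S,U} and {G}.
Split {P,Z} by δ(·,b) → {Z} and {P}.
Refine {B,S,U} on symbol a: members go to different blocks, giving {S,U} and {B}.
Stable partition: {Z} | {S,U} | {G} | {P} | {B} — 5 equivalence classes.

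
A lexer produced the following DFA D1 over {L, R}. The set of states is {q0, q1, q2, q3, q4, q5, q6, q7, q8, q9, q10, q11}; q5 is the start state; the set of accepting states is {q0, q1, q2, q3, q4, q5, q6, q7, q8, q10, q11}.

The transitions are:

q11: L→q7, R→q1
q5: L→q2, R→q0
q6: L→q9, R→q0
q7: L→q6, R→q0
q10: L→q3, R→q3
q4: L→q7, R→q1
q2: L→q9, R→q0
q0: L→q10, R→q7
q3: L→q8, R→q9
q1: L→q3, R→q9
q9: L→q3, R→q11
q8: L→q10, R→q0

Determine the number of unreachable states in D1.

No path from q5 leads to q4; the other 11 states are all reachable.

1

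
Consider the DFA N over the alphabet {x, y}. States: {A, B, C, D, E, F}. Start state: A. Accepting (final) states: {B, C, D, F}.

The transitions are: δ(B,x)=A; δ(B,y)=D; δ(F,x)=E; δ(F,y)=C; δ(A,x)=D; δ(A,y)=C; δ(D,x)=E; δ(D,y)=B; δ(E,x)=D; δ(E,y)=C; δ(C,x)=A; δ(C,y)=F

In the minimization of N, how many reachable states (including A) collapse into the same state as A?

2

All states are reachable from the start state.
Initial partition by acceptance: {B,C,D,F} | {A,E}.
The partition is now stable with 2 blocks: {B,C,D,F} | {A,E}.
State A belongs to the block {A,E}, which has 2 states.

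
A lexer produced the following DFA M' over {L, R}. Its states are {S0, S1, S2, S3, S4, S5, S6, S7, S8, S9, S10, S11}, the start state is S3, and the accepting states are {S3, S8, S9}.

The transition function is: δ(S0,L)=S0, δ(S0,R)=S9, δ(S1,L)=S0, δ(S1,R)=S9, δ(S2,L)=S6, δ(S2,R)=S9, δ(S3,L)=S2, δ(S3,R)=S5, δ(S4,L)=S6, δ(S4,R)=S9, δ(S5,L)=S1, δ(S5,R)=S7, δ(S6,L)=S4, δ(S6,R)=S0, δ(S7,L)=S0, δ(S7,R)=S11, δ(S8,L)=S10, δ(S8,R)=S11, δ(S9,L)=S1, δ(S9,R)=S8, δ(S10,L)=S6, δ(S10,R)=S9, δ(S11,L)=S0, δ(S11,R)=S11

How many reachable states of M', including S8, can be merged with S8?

All states are reachable from the start state.
P0 = {S3,S8,S9} | {S0,S1,S2,S4,S5,S6,S7,S10,S11}.
Refine {S3,S8,S9} on symbol R: members go to different blocks, giving {S3,S8} and {S9}.
On input R, block {S0,S1,S2,S4,S5,S6,S7,S10,S11} splits into {S0,S1,S2,S4,S10} and {S5,S6,S7,S11}.
Split {S0,S1,S2,S4,S10} by δ(·,L) → {S2,S4,S10} and {S0,S1}.
Split {S5,S6,S7,S11} by δ(·,L) → {S5,S7,S11} and {S6}.
The partition is now stable with 6 blocks: {S3,S8} | {S2,S4,S10} | {S9} | {S5,S7,S11} | {S0,S1} | {S6}.
State S8 belongs to the block {S3,S8}, which has 2 states.

2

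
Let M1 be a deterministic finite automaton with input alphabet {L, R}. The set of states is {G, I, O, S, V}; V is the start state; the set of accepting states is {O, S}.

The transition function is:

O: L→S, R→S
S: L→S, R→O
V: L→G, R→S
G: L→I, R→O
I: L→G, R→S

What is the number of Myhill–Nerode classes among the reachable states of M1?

Every state is reachable, so we keep all 5.
Initial partition by acceptance: {O,S} | {G,I,V}.
The partition is now stable with 2 blocks: {O,S} | {G,I,V}.

2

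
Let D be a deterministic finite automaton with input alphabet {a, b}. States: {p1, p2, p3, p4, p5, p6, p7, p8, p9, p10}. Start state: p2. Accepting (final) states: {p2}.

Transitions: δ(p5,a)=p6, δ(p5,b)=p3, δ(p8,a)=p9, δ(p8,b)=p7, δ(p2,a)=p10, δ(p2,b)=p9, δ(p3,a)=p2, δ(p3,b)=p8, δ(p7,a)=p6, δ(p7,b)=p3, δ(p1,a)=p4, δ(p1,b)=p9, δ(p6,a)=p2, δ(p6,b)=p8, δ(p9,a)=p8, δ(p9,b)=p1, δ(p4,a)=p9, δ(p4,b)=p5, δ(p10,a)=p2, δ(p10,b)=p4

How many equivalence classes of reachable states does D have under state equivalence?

All states are reachable from the start state.
Initial partition by acceptance: {p2} | {p1,p3,p4,p5,p6,p7,p8,p9,p10}.
Split {p1,p3,p4,p5,p6,p7,p8,p9,p10} by δ(·,a) → {p1,p4,p5,p7,p8,p9} and {p3,p6,p10}.
On input a, block {p1,p4,p5,p7,p8,p9} splits into {p1,p4,p8,p9} and {p5,p7}.
Split {p1,p4,p8,p9} by δ(·,b) → {p1,p9} and {p4,p8}.
Stable partition: {p2} | {p1,p9} | {p3,p6,p10} | {p5,p7} | {p4,p8} — 5 equivalence classes.

5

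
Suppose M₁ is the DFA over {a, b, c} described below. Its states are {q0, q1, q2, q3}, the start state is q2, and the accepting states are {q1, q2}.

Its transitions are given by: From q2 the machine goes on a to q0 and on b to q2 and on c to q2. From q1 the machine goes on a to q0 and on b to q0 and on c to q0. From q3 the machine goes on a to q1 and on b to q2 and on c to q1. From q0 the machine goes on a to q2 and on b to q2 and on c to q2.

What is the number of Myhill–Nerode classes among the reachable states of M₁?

2

Reachable states from the start: {q0,q2}. Unreachable: {q1,q3} — drop them.
Start with accepting vs non-accepting: {q2} | {q0}.
Stable partition: {q2} | {q0} — 2 equivalence classes.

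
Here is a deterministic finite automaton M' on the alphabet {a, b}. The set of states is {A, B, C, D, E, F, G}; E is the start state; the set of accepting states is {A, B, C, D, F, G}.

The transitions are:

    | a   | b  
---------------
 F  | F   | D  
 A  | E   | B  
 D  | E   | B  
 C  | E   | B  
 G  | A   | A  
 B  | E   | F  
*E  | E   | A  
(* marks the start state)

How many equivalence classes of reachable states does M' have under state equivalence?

Reachable states from the start: {A,B,D,E,F}. Unreachable: {C,G} — drop them.
Start with accepting vs non-accepting: {A,B,D,F} | {E}.
On input a, block {A,B,D,F} splits into {A,B,D} and {F}.
On input b, block {A,B,D} splits into {A,D} and {B}.
Stable partition: {A,D} | {E} | {F} | {B} — 4 equivalence classes.

4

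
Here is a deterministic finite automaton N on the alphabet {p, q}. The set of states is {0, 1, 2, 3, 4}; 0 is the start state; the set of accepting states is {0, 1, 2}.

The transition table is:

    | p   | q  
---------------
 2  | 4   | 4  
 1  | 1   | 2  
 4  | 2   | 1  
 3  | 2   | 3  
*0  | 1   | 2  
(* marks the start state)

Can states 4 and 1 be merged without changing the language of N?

First remove the unreachable states {3}; 4 states remain.
Start with accepting vs non-accepting: {0,1,2} | {4}.
Refine {0,1,2} on symbol p: members go to different blocks, giving {0,1} and {2}.
No further refinement is possible. Final partition (3 blocks): {0,1} | {4} | {2}.
4 and 1 end up in different blocks, so they are distinguishable. For instance, the string 'ε' is accepted from only 1.

No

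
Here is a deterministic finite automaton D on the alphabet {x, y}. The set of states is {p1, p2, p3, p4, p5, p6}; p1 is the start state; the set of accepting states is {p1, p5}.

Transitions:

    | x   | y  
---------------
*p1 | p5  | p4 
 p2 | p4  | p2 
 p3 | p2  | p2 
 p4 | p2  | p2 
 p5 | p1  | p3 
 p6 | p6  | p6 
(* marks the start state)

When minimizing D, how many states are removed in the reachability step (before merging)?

1

BFS from p1 reaches {p1, p2, p3, p4, p5}; the 1 state(s) p6 are never visited.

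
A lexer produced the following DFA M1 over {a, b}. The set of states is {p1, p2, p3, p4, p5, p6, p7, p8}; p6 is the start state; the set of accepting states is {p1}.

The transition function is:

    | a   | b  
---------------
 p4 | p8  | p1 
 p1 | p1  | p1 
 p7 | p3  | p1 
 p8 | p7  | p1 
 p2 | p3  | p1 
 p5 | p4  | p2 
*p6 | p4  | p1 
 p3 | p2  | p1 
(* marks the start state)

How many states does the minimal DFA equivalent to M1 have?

States {p5} cannot be reached from the start state, so discard them.
Initial partition by acceptance: {p1} | {p2,p3,p4,p6,p7,p8}.
The partition is now stable with 2 blocks: {p1} | {p2,p3,p4,p6,p7,p8}.

2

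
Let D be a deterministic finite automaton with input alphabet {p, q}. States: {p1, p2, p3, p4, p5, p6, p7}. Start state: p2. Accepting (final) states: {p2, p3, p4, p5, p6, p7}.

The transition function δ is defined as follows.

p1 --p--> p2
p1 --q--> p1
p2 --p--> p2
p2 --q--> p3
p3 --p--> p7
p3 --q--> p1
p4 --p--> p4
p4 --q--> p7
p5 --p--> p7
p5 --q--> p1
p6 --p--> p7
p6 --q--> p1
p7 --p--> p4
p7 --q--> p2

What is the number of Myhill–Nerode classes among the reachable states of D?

5

States {p5,p6} cannot be reached from the start state, so discard them.
Start with accepting vs non-accepting: {p2,p3,p4,p7} | {p1}.
On input q, block {p2,p3,p4,p7} splits into {p2,p4,p7} and {p3}.
Split {p2,p4,p7} by δ(·,q) → {p4,p7} and {p2}.
Split {p4,p7} by δ(·,q) → {p4} and {p7}.
Stable partition: {p4} | {p1} | {p3} | {p2} | {p7} — 5 equivalence classes.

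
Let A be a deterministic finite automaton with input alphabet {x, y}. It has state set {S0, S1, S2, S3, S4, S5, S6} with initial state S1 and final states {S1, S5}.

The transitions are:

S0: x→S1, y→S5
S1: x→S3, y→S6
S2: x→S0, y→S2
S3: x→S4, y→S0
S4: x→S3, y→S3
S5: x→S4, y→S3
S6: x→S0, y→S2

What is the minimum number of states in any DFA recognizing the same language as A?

6

All states are reachable from the start state.
Start with accepting vs non-accepting: {S1,S5} | {S0,S2,S3,S4,S6}.
Refine {S0,S2,S3,S4,S6} on symbol x: members go to different blocks, giving {S2,S3,S4,S6} and {S0}.
Refine {S2,S3,S4,S6} on symbol x: members go to different blocks, giving {S2,S6} and {S3,S4}.
Split {S1,S5} by δ(·,y) → {S1} and {S5}.
On input y, block {S3,S4} splits into {S3} and {S4}.
The partition is now stable with 6 blocks: {S1} | {S2,S6} | {S0} | {S3} | {S5} | {S4}.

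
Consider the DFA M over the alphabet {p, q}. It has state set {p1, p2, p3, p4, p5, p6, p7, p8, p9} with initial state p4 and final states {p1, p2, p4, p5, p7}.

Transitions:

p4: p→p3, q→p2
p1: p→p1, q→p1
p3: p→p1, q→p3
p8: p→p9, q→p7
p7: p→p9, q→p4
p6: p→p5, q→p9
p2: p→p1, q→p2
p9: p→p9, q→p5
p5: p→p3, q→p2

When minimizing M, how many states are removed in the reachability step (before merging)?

No path from p4 leads to p5, p6, p7, p8, p9; the other 4 states are all reachable.

5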